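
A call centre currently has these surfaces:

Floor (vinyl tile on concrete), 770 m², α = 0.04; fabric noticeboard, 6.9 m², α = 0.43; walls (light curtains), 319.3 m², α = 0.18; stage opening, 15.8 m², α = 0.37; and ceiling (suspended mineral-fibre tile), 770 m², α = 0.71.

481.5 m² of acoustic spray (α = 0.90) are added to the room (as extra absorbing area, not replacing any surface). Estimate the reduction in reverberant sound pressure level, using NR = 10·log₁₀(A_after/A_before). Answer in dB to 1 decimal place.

A_before = Σ Sᵢαᵢ = 770·0.04 + 6.9·0.43 + 319.3·0.18 + 15.8·0.37 + 770·0.71 = 643.787 sabins.
Treatment contributes 481.5·0.90 = 433.350 sabins.
A_after = 643.787 + 433.350 = 1077.137 sabins.
NR = 10·log₁₀(1077.137/643.787) = 2.2 dB.

2.2 dB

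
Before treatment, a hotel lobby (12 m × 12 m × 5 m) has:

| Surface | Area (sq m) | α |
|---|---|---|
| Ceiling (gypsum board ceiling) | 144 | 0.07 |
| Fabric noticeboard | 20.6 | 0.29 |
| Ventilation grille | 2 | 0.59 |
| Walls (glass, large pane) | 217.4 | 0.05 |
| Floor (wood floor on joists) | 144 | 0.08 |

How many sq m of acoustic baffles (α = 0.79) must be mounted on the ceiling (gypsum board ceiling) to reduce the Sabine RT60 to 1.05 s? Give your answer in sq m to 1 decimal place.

Summing Sᵢαᵢ: 10.080 + 5.974 + 1.180 + 10.870 + 11.520 → A₁ = 39.624 sabins.
Required A₂ = 0.161·720/1.05 = 110.400 sabins.
ΔA needed = 110.400 − 39.624 = 70.776 sabins.
Each sq m of panel replacing the ceiling (gypsum board ceiling) adds (0.79 − 0.07) = 0.72 sabins.
Area = ΔA/Δα = 70.776/0.72 = 98.3 sq m.

98.3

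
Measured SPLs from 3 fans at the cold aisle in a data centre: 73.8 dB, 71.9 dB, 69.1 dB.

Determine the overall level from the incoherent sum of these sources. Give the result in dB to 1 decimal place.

76.8 dB

Sum in the linear (power) domain: Σ 10^(Lᵢ/10) = 10^(73.8/10) + 10^(71.9/10) + 10^(69.1/10) = 4.76e+07.
Back to dB: 10·log₁₀ Σ = 76.8 dB.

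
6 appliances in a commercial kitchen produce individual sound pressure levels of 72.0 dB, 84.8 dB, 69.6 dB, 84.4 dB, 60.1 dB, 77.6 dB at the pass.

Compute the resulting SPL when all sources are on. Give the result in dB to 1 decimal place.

Sum in the linear (power) domain: Σ 10^(Lᵢ/10) = 10^(72.0/10) + 10^(84.8/10) + 10^(69.6/10) + 10^(84.4/10) + 10^(60.1/10) + 10^(77.6/10) = 6.61e+08.
Back to dB: 10·log₁₀ Σ = 88.2 dB.

88.2 dB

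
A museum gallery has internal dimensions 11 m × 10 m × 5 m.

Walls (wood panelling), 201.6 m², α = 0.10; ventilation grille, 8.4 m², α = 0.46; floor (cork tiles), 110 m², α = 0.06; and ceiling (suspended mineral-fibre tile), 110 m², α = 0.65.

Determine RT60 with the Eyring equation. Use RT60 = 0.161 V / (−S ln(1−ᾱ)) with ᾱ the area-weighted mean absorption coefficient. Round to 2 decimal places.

S = Σ Sᵢ = 430.0 m².
Absorption A = 201.6×0.10 + 8.4×0.46 + 110×0.06 + 110×0.65 = 102.124 sabins.
ᾱ = 102.124 / 430.0 = 0.2375.
−S·ln(1−ᾱ) = −430.0 × ln(1 − 0.2375) = 116.596.
V = 11 × 10 × 5 = 550 m³.
T = 0.161·V/[−S·ln(1−ᾱ)] = 0.161·550/116.596 = 0.76 s.

0.76 sec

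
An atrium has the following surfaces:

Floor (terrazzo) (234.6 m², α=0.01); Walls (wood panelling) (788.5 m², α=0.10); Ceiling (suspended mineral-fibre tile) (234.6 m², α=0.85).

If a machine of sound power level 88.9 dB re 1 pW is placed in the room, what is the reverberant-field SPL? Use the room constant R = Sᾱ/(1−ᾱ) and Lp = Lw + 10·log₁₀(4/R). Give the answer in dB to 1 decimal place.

69.3 dB

A = 280.606 sabins; S = 1257.7 m².
ᾱ = 0.2231, so room constant R = A/(1−ᾱ) = 361.187 m².
Lp = Lw + 10 log₁₀(4/R) = 88.9 -19.56 = 69.3 dB.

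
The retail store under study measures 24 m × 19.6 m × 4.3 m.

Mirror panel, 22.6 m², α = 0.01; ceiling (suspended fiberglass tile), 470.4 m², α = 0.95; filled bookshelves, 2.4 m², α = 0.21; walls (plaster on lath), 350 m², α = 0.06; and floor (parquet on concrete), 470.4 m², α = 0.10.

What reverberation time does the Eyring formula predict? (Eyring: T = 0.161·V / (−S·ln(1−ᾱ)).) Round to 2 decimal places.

S = Σ Sᵢ = 1315.8 m².
Absorption A = 22.6×0.01 + 470.4×0.95 + 2.4×0.21 + 350×0.06 + 470.4×0.10 = 515.650 sabins.
ᾱ = 515.650 / 1315.8 = 0.3919.
Eyring denominator: −S ln(1−ᾱ) = 654.500.
V = 24 × 19.6 × 4.3 = 2022.72 m³.
T = 0.161·V/[−S·ln(1−ᾱ)] = 0.161·2022.72/654.500 = 0.50 s.

0.50 s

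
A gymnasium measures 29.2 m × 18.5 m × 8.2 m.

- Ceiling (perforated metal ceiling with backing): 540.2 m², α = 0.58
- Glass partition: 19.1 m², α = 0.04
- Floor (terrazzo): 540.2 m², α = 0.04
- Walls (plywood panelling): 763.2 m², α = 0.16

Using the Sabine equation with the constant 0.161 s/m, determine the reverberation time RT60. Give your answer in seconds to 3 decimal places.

1.558 seconds

Summing Sᵢαᵢ: 313.316 + 0.764 + 21.608 + 122.112 → A = 457.800 sabins.
Volume V = 29.2 × 18.5 × 8.2 = 4429.64 m³.
Sabine: RT60 = 0.161 × 4429.64 / 457.800 = 1.558 s.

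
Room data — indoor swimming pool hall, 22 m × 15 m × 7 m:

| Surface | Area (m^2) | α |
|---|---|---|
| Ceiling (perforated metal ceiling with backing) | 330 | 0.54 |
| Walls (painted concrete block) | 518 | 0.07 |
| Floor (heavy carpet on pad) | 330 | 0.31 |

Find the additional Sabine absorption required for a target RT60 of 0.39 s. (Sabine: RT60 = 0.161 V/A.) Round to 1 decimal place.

Equivalent absorption area: A₁ = 330·0.54 + 518·0.07 + 330·0.31 = 316.760 m^2.
V = 2310 m³. Required absorption A₂ = 0.161 × 2310 / 0.39 = 953.615 sabins.
Additional absorption ΔA = 953.615 − 316.760 = 636.9 sabins.

636.9 sabins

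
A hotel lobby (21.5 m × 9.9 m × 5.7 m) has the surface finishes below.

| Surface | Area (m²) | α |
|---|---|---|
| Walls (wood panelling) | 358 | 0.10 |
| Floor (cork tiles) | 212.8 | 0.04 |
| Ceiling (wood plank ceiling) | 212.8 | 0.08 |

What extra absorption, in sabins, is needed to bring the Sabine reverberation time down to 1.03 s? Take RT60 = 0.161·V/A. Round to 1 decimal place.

Equivalent absorption area: A₁ = 358*0.10 + 212.8*0.04 + 212.8*0.08 = 61.336 m².
V = 1213.245 m³. Required absorption A₂ = 0.161 × 1213.245 / 1.03 = 189.643 sabins.
Additional absorption ΔA = 189.643 − 61.336 = 128.3 sabins.

128.3 sabins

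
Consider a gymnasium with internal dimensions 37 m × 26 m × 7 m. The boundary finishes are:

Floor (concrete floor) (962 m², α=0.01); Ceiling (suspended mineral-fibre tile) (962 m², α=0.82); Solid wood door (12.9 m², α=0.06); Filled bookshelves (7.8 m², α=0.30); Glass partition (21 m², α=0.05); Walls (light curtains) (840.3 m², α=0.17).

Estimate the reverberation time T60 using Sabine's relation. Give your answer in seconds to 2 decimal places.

1.15 seconds

Total absorption A = 962×0.01 + 962×0.82 + 12.9×0.06 + 7.8×0.30 + 21×0.05 + 840.3×0.17
  = 9.620 + 788.840 + 0.774 + 2.340 + 1.050 + 142.851 = 945.475 m² sabins.
Room volume: 6734 m³.
T = 0.161 V/A = 0.161·6734/945.475 = 1.15 s.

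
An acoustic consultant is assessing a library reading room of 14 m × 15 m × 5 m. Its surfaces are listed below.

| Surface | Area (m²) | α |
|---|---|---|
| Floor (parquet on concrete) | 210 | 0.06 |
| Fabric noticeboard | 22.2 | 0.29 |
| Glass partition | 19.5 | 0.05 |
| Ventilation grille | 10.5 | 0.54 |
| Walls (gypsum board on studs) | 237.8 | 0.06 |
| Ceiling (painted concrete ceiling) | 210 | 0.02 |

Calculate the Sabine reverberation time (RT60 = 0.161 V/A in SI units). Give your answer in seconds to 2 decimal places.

Summing Sᵢαᵢ: 12.600 + 6.438 + 0.975 + 5.670 + 14.268 + 4.200 → A = 44.151 sabins.
Volume V = 14 × 15 × 5 = 1050 m³.
T = 0.161 V/A = 0.161·1050/44.151 = 3.83 s.

3.83 s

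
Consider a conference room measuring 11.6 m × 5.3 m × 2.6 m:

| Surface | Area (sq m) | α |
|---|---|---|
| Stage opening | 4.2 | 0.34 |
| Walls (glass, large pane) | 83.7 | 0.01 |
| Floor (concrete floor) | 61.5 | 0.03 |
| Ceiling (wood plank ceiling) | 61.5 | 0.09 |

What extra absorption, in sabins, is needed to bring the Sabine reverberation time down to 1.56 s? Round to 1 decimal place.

6.9 sabins

A₁ = Σ Sᵢαᵢ = 4.2*0.34 + 83.7*0.01 + 61.5*0.03 + 61.5*0.09 = 9.645 sabins.
Target A₂ = 0.161·159.848/1.56 = 16.497 sabins (V = 159.848 m³).
Additional absorption ΔA = 16.497 − 9.645 = 6.9 sabins.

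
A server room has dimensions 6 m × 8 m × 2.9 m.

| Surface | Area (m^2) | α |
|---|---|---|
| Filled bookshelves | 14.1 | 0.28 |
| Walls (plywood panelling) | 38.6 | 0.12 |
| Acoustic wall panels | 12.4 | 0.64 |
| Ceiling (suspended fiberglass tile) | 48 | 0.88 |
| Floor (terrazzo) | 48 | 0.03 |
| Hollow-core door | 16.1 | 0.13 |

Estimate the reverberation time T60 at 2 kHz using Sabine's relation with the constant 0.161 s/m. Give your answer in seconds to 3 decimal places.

Summing Sᵢαᵢ: 3.948 + 4.632 + 7.936 + 42.240 + 1.440 + 2.093 → A = 62.289 sabins.
Volume V = 6 × 8 × 2.9 = 139.2 m³.
RT60 = 0.161 · V / A = 0.161 × 139.2 / 62.289 = 0.360 s.

0.360 s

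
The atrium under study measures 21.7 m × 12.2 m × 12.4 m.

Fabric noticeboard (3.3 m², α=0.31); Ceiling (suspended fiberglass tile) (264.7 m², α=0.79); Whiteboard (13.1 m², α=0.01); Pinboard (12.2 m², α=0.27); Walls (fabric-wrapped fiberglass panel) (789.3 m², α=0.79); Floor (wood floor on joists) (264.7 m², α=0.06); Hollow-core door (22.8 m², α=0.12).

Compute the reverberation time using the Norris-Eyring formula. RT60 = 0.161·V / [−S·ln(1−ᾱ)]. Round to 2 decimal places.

Total surface area S = 3.3 + 264.7 + 13.1 + 12.2 + 789.3 + 264.7 + 22.8 = 1370.1 m².
Absorption A = 3.3×0.31 + 264.7×0.79 + 13.1×0.01 + 12.2×0.27 + 789.3×0.79 + 264.7×0.06 + 22.8×0.12 = 855.726 sabins.
ᾱ = 855.726 / 1370.1 = 0.6246.
Eyring denominator: −S ln(1−ᾱ) = 1342.373.
V = 21.7 × 12.2 × 12.4 = 3282.776 m³.
T = 0.161·V/[−S·ln(1−ᾱ)] = 0.161·3282.776/1342.373 = 0.39 s.

0.39 s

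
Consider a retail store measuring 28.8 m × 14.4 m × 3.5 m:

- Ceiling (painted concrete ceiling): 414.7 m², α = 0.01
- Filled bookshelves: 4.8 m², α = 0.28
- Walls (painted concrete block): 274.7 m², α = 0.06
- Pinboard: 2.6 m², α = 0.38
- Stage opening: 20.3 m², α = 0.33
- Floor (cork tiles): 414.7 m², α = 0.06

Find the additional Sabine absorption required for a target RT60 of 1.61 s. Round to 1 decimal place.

90.6 sabins

Total absorption A₁ = 414.7·0.01 + 4.8·0.28 + 274.7·0.06 + 2.6·0.38 + 20.3·0.33 + 414.7·0.06
  = 4.147 + 1.344 + 16.482 + 0.988 + 6.699 + 24.882 = 54.542 m² sabins.
Target A₂ = 0.161·1451.52/1.61 = 145.152 sabins (V = 1451.52 m³).
ΔA = A₂ − A₁ = 145.152 − 54.542 = 90.6 sabins.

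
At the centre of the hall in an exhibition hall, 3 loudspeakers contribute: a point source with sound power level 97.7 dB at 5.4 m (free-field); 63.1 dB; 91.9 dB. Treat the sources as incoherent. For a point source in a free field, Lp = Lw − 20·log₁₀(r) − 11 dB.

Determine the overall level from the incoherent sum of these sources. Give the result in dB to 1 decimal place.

Source at 5.4 m: Lp = 97.7 − 20·log₁₀(5.4) − 11 = 72.1 dB.
Sum in the linear (power) domain: Σ 10^(Lᵢ/10) = 10^(72.1/10) + 10^(63.1/10) + 10^(91.9/10) = 1.567e+09.
Combined level = 10 log₁₀(1.567e+09) = 92.0 dB.

92.0 dB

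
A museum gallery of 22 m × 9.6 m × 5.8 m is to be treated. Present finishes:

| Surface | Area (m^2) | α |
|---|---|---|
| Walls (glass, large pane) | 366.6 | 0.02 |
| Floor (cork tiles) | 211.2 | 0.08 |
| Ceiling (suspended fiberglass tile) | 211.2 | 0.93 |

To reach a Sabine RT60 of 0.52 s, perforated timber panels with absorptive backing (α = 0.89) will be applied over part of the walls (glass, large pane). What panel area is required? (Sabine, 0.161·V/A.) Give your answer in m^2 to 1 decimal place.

Equivalent absorption area: A₁ = 366.6·0.02 + 211.2·0.08 + 211.2·0.93 = 220.644 m^2.
Required A₂ = 0.161·1224.96/0.52 = 379.266 sabins.
ΔA needed = 379.266 − 220.644 = 158.622 sabins.
Each m^2 of panel replacing the walls (glass, large pane) adds (0.89 − 0.02) = 0.87 sabins.
Panel area = 158.622 / 0.87 = 182.3 m^2.

182.3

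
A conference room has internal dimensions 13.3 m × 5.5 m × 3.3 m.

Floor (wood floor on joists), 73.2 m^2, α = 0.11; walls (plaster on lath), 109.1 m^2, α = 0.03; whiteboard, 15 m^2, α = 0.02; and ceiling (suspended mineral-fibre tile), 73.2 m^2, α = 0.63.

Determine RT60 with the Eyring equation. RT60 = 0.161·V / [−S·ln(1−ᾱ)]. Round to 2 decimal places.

S = Σ Sᵢ = 270.5 m^2.
Σ(Sᵢαᵢ) = 73.2×0.11 + 109.1×0.03 + 15×0.02 + 73.2×0.63 = 57.741.
Mean coefficient ᾱ = A/S = 0.2135.
Eyring denominator: −S ln(1−ᾱ) = 64.964.
V = 13.3 × 5.5 × 3.3 = 241.395 m³.
T = 0.161·V/[−S·ln(1−ᾱ)] = 0.161·241.395/64.964 = 0.60 s.

0.60 sec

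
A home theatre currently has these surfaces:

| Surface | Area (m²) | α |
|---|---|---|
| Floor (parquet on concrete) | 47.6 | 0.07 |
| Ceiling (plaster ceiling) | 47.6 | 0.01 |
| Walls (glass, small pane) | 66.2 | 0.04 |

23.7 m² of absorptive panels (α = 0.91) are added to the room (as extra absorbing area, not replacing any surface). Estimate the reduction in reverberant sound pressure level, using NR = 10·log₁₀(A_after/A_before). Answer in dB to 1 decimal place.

Equivalent absorption area: A_before = 47.6×0.07 + 47.6×0.01 + 66.2×0.04 = 6.456 m².
Added absorption = 23.7 × 0.91 = 21.567 sabins.
New total A_after = 28.023 sabins.
Reduction = 10 log₁₀(A_after/A_before) = 10 log₁₀(4.3406) = 6.4 dB.

6.4 dB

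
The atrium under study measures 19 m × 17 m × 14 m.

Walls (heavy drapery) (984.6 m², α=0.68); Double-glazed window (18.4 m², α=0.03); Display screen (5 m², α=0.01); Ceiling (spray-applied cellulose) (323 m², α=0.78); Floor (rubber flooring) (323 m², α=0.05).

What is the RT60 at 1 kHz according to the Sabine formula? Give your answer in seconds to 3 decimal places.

0.776 s

A = Σ Sᵢαᵢ = 984.6×0.68 + 18.4×0.03 + 5×0.01 + 323×0.78 + 323×0.05 = 938.220 sabins.
Room volume: 4522 m³.
Sabine: RT60 = 0.161 × 4522 / 938.220 = 0.776 s.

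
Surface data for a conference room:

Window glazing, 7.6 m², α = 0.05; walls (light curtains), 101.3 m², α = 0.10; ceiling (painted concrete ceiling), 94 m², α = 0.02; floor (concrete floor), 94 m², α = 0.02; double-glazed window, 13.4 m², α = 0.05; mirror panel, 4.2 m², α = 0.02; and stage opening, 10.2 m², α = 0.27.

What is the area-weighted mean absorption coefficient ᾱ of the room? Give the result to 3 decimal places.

0.055

Total surface area S = 324.7 m².
Weighted sum Σ Sα = 17.778.
ᾱ = 17.778 / 324.7 = 0.055.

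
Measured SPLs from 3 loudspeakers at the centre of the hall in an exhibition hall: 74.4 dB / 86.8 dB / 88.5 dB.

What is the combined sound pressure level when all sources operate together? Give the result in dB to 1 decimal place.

Sum in the linear (power) domain: Σ 10^(Lᵢ/10) = 10^(74.4/10) + 10^(86.8/10) + 10^(88.5/10) = 1.214e+09.
Back to dB: 10·log₁₀ Σ = 90.8 dB.

90.8 dB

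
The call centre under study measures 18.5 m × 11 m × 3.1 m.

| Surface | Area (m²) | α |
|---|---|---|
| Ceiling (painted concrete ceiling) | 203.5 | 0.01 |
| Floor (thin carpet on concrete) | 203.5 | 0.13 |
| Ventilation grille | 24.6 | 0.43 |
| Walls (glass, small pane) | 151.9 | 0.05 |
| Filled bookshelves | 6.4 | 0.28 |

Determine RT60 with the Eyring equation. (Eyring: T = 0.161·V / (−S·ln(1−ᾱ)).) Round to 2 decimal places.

Total surface area S = 203.5 + 203.5 + 24.6 + 151.9 + 6.4 = 589.9 m².
Σ(Sᵢαᵢ) = 203.5×0.01 + 203.5×0.13 + 24.6×0.43 + 151.9×0.05 + 6.4×0.28 = 48.455.
ᾱ = 48.455 / 589.9 = 0.0821.
Eyring denominator: −S ln(1−ᾱ) = 50.535.
V = 18.5 × 11 × 3.1 = 630.85 m³.
RT60 = 0.161 × 630.85 / 50.535 = 2.01 s.

2.01 s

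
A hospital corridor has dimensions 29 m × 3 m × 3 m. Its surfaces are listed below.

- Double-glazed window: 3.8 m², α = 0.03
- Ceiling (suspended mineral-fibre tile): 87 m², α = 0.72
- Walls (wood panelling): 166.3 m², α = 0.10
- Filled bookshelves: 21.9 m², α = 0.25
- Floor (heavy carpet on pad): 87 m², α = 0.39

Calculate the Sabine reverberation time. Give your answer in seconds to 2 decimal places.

A = Σ Sᵢαᵢ = 3.8×0.03 + 87×0.72 + 166.3×0.10 + 21.9×0.25 + 87×0.39 = 118.789 sabins.
Volume V = 29 × 3 × 3 = 261 m³.
Sabine: RT60 = 0.161 × 261 / 118.789 = 0.35 s.

0.35 sec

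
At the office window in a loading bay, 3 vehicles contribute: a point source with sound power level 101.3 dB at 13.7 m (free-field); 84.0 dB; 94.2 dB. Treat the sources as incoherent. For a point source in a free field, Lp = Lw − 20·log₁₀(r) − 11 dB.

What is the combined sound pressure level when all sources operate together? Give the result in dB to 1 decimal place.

94.6 dB

Source at 13.7 m: Lp = 101.3 − 20·log₁₀(13.7) − 11 = 67.6 dB.
Σ 10^(Lᵢ/10) = 2.887e+09.
Combined level = 10 log₁₀(2.887e+09) = 94.6 dB.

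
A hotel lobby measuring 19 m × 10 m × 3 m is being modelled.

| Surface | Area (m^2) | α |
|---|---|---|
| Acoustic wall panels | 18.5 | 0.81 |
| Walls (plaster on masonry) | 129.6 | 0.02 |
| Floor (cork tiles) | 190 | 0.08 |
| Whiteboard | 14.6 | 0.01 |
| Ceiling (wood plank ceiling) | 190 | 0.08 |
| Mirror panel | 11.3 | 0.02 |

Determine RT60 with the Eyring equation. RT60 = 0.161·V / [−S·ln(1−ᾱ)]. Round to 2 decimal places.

1.81 s

S = Σ Sᵢ = 554.0 m^2.
Absorption A = 18.5·0.81 + 129.6·0.02 + 190·0.08 + 14.6·0.01 + 190·0.08 + 11.3·0.02 = 48.349 sabins.
Mean coefficient ᾱ = A/S = 0.0873.
−S·ln(1−ᾱ) = −554.0 × ln(1 − 0.0873) = 50.607.
V = 19 × 10 × 3 = 570 m³.
RT60 = 0.161 × 570 / 50.607 = 1.81 s.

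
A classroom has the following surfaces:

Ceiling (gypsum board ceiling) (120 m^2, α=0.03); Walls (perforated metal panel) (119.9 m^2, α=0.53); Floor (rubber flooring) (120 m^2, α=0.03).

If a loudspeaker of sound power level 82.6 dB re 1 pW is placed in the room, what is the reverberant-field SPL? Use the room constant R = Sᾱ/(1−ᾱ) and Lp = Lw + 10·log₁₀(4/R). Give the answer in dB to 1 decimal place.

69.2 dB

Σ(Sᵢαᵢ) = 120×0.03 + 119.9×0.53 + 120×0.03 = 70.747; total area S = 359.9 m^2.
ᾱ = 0.1966, so room constant R = A/(1−ᾱ) = 88.059 m^2.
Lp = Lw + 10 log₁₀(4/R) = 82.6 -13.43 = 69.2 dB.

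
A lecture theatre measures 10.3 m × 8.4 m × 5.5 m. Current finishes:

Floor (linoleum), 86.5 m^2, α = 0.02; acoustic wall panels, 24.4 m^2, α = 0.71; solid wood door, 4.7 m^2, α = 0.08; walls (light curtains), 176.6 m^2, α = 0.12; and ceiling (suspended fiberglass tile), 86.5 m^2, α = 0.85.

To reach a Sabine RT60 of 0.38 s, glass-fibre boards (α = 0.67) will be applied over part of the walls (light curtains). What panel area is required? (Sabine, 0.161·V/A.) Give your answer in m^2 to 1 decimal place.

Summing Sᵢαᵢ: 1.730 + 17.324 + 0.376 + 21.192 + 73.525 → A₁ = 114.147 sabins.
Required A₂ = 0.161·475.86/0.38 = 201.614 sabins.
Absorption to add: 201.614 − 114.147 = 87.467 sabins.
Net gain per m^2: Δα = 0.67 − 0.12 = 0.55.
Panel area = 87.467 / 0.55 = 159.0 m^2.

159.0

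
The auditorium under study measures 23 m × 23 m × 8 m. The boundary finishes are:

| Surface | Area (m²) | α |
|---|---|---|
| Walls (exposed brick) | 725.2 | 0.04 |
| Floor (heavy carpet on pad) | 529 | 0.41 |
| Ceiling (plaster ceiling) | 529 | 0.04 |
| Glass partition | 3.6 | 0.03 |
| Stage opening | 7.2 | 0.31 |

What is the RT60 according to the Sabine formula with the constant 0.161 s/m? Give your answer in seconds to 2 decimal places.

Summing Sᵢαᵢ: 29.008 + 216.890 + 21.160 + 0.108 + 2.232 → A = 269.398 sabins.
Room volume: 4232 m³.
T = 0.161 V/A = 0.161·4232/269.398 = 2.53 s.

2.53 seconds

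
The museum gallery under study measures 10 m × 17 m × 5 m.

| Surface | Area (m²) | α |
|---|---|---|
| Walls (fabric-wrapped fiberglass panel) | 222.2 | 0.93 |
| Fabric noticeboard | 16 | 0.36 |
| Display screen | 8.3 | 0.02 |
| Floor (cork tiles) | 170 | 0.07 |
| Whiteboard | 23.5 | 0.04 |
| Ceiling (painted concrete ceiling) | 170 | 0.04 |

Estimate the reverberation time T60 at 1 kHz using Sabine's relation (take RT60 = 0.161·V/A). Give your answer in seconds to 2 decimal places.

0.59 s

Equivalent absorption area: A = 222.2*0.93 + 16*0.36 + 8.3*0.02 + 170*0.07 + 23.5*0.04 + 170*0.04 = 232.212 m².
Room volume: 850 m³.
RT60 = 0.161 · V / A = 0.161 × 850 / 232.212 = 0.59 s.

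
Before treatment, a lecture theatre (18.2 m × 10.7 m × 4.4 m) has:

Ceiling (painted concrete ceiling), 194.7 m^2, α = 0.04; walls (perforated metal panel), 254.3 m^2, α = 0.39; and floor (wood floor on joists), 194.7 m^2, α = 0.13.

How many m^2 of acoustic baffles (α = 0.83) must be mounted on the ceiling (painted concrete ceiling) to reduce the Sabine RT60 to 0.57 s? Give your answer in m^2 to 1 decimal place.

138.9

Total absorption A₁ = 194.7·0.04 + 254.3·0.39 + 194.7·0.13
  = 7.788 + 99.177 + 25.311 = 132.276 m^2 sabins.
Required A₂ = 0.161·856.856/0.57 = 242.024 sabins.
Absorption to add: 242.024 − 132.276 = 109.748 sabins.
Each m^2 of panel replacing the ceiling (painted concrete ceiling) adds (0.83 − 0.04) = 0.79 sabins.
Area = ΔA/Δα = 109.748/0.79 = 138.9 m^2.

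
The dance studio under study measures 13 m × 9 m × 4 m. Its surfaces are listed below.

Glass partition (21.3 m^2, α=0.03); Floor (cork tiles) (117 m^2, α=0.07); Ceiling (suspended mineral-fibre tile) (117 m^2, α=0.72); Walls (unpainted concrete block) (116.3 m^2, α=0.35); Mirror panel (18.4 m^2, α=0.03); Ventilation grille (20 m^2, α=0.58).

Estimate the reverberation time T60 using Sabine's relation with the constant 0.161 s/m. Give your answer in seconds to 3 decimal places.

0.516 seconds

Equivalent absorption area: A = 21.3*0.03 + 117*0.07 + 117*0.72 + 116.3*0.35 + 18.4*0.03 + 20*0.58 = 145.926 m^2.
V = 13·9·4 = 468 m³.
RT60 = 0.161 · V / A = 0.161 × 468 / 145.926 = 0.516 s.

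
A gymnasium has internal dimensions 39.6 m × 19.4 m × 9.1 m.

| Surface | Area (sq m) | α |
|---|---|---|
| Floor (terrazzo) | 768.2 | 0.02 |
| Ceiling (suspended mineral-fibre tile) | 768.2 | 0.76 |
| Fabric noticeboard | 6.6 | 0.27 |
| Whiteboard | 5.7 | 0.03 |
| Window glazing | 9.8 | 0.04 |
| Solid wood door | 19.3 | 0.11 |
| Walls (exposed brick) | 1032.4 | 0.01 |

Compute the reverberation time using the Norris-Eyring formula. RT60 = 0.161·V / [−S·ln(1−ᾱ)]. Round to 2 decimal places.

S = Σ Sᵢ = 2610.2 sq m.
Absorption A = 768.2×0.02 + 768.2×0.76 + 6.6×0.27 + 5.7×0.03 + 9.8×0.04 + 19.3×0.11 + 1032.4×0.01 = 613.988 sabins.
Mean coefficient ᾱ = A/S = 0.2352.
Eyring denominator: −S ln(1−ᾱ) = 699.901.
V = 39.6 × 19.4 × 9.1 = 6990.984 m³.
RT60 = 0.161 × 6990.984 / 699.901 = 1.61 s.

1.61 sec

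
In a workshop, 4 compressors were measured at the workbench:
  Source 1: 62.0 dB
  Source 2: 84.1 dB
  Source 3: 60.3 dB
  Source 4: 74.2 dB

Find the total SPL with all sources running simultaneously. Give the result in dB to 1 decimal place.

84.6 dB

Σ 10^(Lᵢ/10) = 2.86e+08.
Combined level = 10 log₁₀(2.86e+08) = 84.6 dB.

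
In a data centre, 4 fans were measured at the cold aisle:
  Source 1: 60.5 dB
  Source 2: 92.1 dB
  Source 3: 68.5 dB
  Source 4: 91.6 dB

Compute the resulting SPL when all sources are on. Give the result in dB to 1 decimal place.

94.9 dB

Converting to relative power and adding: 10^(60.5/10) + 10^(92.1/10) + 10^(68.5/10) + 10^(91.6/10) = 3.075e+09.
L_total = 10·log₁₀(3.075e+09) = 94.9 dB.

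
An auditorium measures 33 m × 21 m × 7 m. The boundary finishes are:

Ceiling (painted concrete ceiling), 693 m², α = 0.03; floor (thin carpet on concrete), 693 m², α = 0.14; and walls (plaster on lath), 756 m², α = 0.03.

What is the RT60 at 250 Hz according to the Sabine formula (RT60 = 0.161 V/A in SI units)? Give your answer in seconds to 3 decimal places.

A = Σ Sᵢαᵢ = 693*0.03 + 693*0.14 + 756*0.03 = 140.490 sabins.
V = 33·21·7 = 4851 m³.
T = 0.161 V/A = 0.161·4851/140.490 = 5.559 s.

5.559 sec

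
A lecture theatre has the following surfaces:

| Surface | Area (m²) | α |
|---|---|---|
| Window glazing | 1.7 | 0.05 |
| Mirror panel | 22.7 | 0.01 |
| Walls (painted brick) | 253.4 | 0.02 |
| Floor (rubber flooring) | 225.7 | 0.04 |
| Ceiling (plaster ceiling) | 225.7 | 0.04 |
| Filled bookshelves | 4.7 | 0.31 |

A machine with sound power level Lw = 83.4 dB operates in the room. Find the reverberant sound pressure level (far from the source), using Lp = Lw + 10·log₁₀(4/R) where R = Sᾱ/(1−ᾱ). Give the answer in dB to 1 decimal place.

75.3 dB

Σ(Sᵢαᵢ) = 1.7·0.05 + 22.7·0.01 + 253.4·0.02 + 225.7·0.04 + 225.7·0.04 + 4.7·0.31 = 24.893; total area S = 733.9 m².
ᾱ = 24.893/733.9 = 0.0339; R = Sᾱ/(1−ᾱ) = 24.893/(1−0.0339) = 25.766 m².
Lp = Lw + 10 log₁₀(4/R) = 83.4 -8.09 = 75.3 dB.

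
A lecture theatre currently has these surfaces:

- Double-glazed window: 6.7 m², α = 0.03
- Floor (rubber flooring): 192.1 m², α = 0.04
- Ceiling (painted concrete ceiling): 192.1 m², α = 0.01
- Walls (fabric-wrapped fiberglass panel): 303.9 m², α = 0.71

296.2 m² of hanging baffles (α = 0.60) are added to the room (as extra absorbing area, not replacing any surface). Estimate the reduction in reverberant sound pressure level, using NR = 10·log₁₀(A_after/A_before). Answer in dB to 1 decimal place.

Summing Sᵢαᵢ: 0.201 + 7.684 + 1.921 + 215.769 → A_before = 225.575 sabins.
Treatment contributes 296.2·0.60 = 177.720 sabins.
New total A_after = 403.295 sabins.
NR = 10·log₁₀(403.295/225.575) = 2.5 dB.

2.5 dB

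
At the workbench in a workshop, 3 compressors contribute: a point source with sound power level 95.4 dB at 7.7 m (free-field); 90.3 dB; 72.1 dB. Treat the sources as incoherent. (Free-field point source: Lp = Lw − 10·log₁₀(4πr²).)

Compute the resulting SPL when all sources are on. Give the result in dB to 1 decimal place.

Source at 7.7 m: Lp = 95.4 − 10·log₁₀(4π·7.7²) = 95.4 − 10·log₁₀(745.060) = 66.7 dB.
Sum in the linear (power) domain: Σ 10^(Lᵢ/10) = 10^(66.7/10) + 10^(90.3/10) + 10^(72.1/10) = 1.092e+09.
Back to dB: 10·log₁₀ Σ = 90.4 dB.

90.4 dB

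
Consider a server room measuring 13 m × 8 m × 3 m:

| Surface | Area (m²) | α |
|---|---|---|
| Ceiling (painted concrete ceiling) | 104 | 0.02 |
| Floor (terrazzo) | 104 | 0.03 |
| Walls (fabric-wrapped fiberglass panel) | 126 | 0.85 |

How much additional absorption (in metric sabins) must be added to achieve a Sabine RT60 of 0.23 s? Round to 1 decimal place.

Summing Sᵢαᵢ: 2.080 + 3.120 + 107.100 → A₁ = 112.300 sabins.
Target A₂ = 0.161·312/0.23 = 218.400 sabins (V = 312 m³).
Shortfall: 218.400 − 112.300 = 106.1 sabins.

106.1 sabins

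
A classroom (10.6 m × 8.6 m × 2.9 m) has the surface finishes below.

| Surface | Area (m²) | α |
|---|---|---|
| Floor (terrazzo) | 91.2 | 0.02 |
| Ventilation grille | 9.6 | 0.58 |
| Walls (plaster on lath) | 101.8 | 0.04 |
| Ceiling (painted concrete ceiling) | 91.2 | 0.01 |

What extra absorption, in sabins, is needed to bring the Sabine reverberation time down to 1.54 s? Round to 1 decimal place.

15.3 sabins

Summing Sᵢαᵢ: 1.824 + 5.568 + 4.072 + 0.912 → A₁ = 12.376 sabins.
V = 264.364 m³. Required absorption A₂ = 0.161 × 264.364 / 1.54 = 27.638 sabins.
Shortfall: 27.638 − 12.376 = 15.3 sabins.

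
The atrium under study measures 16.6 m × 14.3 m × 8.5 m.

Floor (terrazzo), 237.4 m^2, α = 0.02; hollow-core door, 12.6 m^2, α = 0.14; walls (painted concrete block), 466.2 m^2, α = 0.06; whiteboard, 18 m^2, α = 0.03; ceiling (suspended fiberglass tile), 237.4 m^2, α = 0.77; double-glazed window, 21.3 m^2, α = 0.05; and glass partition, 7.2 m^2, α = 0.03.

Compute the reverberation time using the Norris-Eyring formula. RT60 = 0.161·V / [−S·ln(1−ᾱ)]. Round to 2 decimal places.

Total surface area S = 237.4 + 12.6 + 466.2 + 18 + 237.4 + 21.3 + 7.2 = 1000.1 m^2.
Absorption A = 237.4×0.02 + 12.6×0.14 + 466.2×0.06 + 18×0.03 + 237.4×0.77 + 21.3×0.05 + 7.2×0.03 = 219.103 sabins.
ᾱ = 219.103 / 1000.1 = 0.2191.
−S·ln(1−ᾱ) = −1000.1 × ln(1 − 0.2191) = 247.333.
V = 16.6 × 14.3 × 8.5 = 2017.73 m³.
T = 0.161·V/[−S·ln(1−ᾱ)] = 0.161·2017.73/247.333 = 1.31 s.

1.31 s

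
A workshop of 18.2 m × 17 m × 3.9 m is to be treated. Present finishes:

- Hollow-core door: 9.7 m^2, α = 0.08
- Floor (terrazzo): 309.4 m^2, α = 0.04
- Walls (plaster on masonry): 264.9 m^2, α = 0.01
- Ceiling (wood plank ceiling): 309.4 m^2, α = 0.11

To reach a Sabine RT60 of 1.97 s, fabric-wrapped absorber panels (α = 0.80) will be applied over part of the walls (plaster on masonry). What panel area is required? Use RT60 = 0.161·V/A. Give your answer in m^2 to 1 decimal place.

A₁ = Σ Sᵢαᵢ = 9.7×0.08 + 309.4×0.04 + 264.9×0.01 + 309.4×0.11 = 49.835 sabins.
Required A₂ = 0.161·1206.66/1.97 = 98.615 sabins.
ΔA needed = 98.615 − 49.835 = 48.780 sabins.
Each m^2 of panel replacing the walls (plaster on masonry) adds (0.80 − 0.01) = 0.79 sabins.
Area = ΔA/Δα = 48.780/0.79 = 61.7 m^2.

61.7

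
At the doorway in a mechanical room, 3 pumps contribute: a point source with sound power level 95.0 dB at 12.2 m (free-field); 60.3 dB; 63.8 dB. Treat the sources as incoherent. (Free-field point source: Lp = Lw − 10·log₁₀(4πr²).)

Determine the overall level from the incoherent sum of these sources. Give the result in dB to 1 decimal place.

Source at 12.2 m: Lp = 95.0 − 10·log₁₀(4π·12.2²) = 95.0 − 10·log₁₀(1870.379) = 62.3 dB.
Converting to relative power and adding: 10^(62.3/10) + 10^(60.3/10) + 10^(63.8/10) = 5.169e+06.
Combined level = 10 log₁₀(5.169e+06) = 67.1 dB.

67.1 dB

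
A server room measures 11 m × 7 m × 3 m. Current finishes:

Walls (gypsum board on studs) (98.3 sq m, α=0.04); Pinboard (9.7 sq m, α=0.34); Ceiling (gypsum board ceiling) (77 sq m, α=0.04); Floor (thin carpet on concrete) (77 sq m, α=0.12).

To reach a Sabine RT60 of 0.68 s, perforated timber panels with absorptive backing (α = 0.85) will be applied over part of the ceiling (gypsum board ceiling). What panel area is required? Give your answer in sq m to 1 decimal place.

Total absorption A₁ = 98.3*0.04 + 9.7*0.34 + 77*0.04 + 77*0.12
  = 3.932 + 3.298 + 3.080 + 9.240 = 19.550 sq m sabins.
Required A₂ = 0.161·231/0.68 = 54.693 sabins.
ΔA needed = 54.693 − 19.550 = 35.143 sabins.
Net gain per sq m: Δα = 0.85 − 0.04 = 0.81.
Panel area = 35.143 / 0.81 = 43.4 sq m.

43.4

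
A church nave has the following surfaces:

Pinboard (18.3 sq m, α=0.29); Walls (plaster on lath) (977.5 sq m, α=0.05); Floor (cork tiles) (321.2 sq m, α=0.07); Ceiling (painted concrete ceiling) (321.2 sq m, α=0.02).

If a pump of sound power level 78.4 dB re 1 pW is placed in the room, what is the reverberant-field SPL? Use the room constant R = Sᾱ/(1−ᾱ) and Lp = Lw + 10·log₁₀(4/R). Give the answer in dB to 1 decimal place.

65.0 dB

A = 83.090 sabins; S = 1638.2 sq m.
ᾱ = 0.0507, so room constant R = A/(1−ᾱ) = 87.528 sq m.
Lp = 78.4 + 10·log₁₀(4/87.528) = 78.4 + (-13.40) = 65.0 dB.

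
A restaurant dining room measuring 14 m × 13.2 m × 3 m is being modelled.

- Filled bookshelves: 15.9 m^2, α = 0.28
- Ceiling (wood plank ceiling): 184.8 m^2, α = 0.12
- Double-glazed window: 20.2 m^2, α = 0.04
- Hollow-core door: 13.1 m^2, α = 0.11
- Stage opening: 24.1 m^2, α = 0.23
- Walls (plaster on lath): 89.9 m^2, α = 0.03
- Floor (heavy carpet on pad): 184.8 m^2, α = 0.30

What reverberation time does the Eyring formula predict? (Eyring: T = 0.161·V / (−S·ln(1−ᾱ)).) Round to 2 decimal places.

0.88 s

S = Σ Sᵢ = 532.8 m^2.
Σ(Sᵢαᵢ) = 15.9×0.28 + 184.8×0.12 + 20.2×0.04 + 13.1×0.11 + 24.1×0.23 + 89.9×0.03 + 184.8×0.30 = 92.557.
ᾱ = 92.557 / 532.8 = 0.1737.
Eyring denominator: −S ln(1−ᾱ) = 101.657.
V = 14 × 13.2 × 3 = 554.4 m³.
RT60 = 0.161 × 554.4 / 101.657 = 0.88 s.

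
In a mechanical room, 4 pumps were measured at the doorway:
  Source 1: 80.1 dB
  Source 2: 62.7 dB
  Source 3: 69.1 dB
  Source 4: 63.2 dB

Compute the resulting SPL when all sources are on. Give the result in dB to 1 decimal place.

80.6 dB

Converting to relative power and adding: 10^(80.1/10) + 10^(62.7/10) + 10^(69.1/10) + 10^(63.2/10) = 1.144e+08.
Combined level = 10 log₁₀(1.144e+08) = 80.6 dB.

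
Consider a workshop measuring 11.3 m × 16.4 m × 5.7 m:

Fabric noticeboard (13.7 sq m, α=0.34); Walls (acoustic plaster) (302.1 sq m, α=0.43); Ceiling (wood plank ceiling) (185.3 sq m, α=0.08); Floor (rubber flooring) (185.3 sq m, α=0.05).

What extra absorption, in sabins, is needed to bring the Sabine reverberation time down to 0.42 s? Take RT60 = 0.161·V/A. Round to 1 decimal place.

Summing Sᵢαᵢ: 4.658 + 129.903 + 14.824 + 9.265 → A₁ = 158.650 sabins.
Target A₂ = 0.161·1056.324/0.42 = 404.924 sabins (V = 1056.324 m³).
ΔA = A₂ − A₁ = 404.924 − 158.650 = 246.3 sabins.

246.3 sabins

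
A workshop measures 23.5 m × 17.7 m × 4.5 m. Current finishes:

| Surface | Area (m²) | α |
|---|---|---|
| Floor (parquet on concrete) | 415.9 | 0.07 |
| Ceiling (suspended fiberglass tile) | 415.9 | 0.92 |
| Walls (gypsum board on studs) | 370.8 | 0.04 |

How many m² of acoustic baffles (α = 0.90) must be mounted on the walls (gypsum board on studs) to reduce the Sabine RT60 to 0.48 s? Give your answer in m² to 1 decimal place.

A₁ = Σ Sᵢαᵢ = 415.9·0.07 + 415.9·0.92 + 370.8·0.04 = 426.573 sabins.
Required A₂ = 0.161·1871.775/0.48 = 627.825 sabins.
Absorption to add: 627.825 − 426.573 = 201.252 sabins.
Net gain per m²: Δα = 0.90 − 0.04 = 0.86.
Panel area = 201.252 / 0.86 = 234.0 m².

234.0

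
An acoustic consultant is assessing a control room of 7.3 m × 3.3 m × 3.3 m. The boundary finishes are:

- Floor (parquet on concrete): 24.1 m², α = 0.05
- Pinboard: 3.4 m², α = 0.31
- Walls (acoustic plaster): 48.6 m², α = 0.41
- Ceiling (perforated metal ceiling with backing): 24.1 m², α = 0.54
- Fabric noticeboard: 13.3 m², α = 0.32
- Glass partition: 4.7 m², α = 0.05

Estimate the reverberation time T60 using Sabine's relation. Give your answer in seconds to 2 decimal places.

0.32 sec

A = Σ Sᵢαᵢ = 24.1×0.05 + 3.4×0.31 + 48.6×0.41 + 24.1×0.54 + 13.3×0.32 + 4.7×0.05 = 39.690 sabins.
Room volume: 79.497 m³.
T = 0.161 V/A = 0.161·79.497/39.690 = 0.32 s.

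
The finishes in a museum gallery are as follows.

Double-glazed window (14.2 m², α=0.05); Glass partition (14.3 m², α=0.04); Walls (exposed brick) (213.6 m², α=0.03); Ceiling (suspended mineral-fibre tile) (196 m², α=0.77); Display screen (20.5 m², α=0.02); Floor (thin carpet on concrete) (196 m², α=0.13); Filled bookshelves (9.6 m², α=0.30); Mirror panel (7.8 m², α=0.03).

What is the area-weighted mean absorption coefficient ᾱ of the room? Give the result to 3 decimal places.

0.279

S = Σ Sᵢ = 14.2 + 14.3 + 213.6 + 196 + 20.5 + 196 + 9.6 + 7.8 = 672.0 m².
A = 14.2·0.05 + 14.3·0.04 + 213.6·0.03 + 196·0.77 + 20.5·0.02 + 196·0.13 + 9.6·0.30 + 7.8·0.03 = 187.614 sabins.
ᾱ = A/S = 0.279.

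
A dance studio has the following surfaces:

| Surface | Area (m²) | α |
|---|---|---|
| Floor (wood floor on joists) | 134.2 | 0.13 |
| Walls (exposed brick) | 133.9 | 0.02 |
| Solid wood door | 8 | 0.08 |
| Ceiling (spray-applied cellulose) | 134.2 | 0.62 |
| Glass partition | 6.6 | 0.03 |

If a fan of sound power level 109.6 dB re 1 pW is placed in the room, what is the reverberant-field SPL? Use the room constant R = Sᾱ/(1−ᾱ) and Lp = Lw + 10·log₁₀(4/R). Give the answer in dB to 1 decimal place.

Σ(Sᵢαᵢ) = 134.2×0.13 + 133.9×0.02 + 8×0.08 + 134.2×0.62 + 6.6×0.03 = 104.166; total area S = 416.9 m².
ᾱ = 0.2499, so room constant R = A/(1−ᾱ) = 138.869 m².
Lp = 109.6 + 10·log₁₀(4/138.869) = 109.6 + (-15.41) = 94.2 dB.

94.2 dB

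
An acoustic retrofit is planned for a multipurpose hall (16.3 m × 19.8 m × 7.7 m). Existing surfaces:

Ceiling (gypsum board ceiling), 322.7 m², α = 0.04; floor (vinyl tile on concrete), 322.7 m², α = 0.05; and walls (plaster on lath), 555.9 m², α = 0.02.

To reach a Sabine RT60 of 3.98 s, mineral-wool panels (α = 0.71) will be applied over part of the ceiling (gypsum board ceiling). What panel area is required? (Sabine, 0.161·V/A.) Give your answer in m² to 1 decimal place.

Total absorption A₁ = 322.7×0.04 + 322.7×0.05 + 555.9×0.02
  = 12.908 + 16.135 + 11.118 = 40.161 m² sabins.
Required A₂ = 0.161·2485.098/3.98 = 100.528 sabins.
Absorption to add: 100.528 − 40.161 = 60.367 sabins.
Net gain per m²: Δα = 0.71 − 0.04 = 0.67.
Area = ΔA/Δα = 60.367/0.67 = 90.1 m².

90.1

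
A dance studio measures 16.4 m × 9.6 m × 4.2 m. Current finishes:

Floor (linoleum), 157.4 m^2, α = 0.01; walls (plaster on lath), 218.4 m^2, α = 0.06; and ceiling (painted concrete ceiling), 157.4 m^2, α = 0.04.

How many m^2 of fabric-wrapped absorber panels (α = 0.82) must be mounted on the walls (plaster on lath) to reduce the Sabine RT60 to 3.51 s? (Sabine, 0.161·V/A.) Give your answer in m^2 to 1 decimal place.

Summing Sᵢαᵢ: 1.574 + 13.104 + 6.296 → A₁ = 20.974 sabins.
Required A₂ = 0.161·661.248/3.51 = 30.331 sabins.
ΔA needed = 30.331 − 20.974 = 9.357 sabins.
Net gain per m^2: Δα = 0.82 − 0.06 = 0.76.
Area = ΔA/Δα = 9.357/0.76 = 12.3 m^2.

12.3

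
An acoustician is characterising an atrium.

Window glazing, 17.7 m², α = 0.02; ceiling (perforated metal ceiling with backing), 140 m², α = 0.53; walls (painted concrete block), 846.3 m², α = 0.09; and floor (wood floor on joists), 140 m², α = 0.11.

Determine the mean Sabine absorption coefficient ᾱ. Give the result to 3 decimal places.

0.145

Total surface area S = 1144.0 m².
Weighted sum Σ Sα = 166.121.
ᾱ = A/S = 0.145.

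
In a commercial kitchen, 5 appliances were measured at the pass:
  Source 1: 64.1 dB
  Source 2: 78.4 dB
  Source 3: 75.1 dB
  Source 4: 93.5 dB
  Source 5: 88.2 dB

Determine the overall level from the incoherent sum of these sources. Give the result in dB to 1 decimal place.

Σ 10^(Lᵢ/10) = 3.004e+09.
L_total = 10·log₁₀(3.004e+09) = 94.8 dB.

94.8 dB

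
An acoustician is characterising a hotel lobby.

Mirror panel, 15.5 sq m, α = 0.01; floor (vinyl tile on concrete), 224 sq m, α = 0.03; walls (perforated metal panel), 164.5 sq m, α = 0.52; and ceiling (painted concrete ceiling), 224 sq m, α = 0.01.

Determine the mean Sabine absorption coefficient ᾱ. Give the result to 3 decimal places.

0.151

Total surface area S = 628.0 sq m.
Σ(Sᵢαᵢ) = 15.5*0.01 + 224*0.03 + 164.5*0.52 + 224*0.01 = 94.655.
ᾱ = 94.655 / 628.0 = 0.151.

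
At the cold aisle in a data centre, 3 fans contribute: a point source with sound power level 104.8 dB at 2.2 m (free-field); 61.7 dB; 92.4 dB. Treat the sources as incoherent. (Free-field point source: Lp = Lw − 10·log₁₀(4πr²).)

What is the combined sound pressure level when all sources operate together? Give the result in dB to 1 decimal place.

93.5 dB

Source at 2.2 m: Lp = 104.8 − 10·log₁₀(4π·2.2²) = 104.8 − 10·log₁₀(60.821) = 87.0 dB.
Converting to relative power and adding: 10^(87.0/10) + 10^(61.7/10) + 10^(92.4/10) = 2.24e+09.
Back to dB: 10·log₁₀ Σ = 93.5 dB.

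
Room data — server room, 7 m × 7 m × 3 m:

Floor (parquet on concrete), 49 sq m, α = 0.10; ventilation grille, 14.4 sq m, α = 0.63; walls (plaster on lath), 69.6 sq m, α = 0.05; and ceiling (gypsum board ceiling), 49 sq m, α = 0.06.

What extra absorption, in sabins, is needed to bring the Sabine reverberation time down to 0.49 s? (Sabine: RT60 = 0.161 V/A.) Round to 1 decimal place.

27.9 sabins

A₁ = Σ Sᵢαᵢ = 49*0.10 + 14.4*0.63 + 69.6*0.05 + 49*0.06 = 20.392 sabins.
Target A₂ = 0.161·147/0.49 = 48.300 sabins (V = 147 m³).
Shortfall: 48.300 − 20.392 = 27.9 sabins.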